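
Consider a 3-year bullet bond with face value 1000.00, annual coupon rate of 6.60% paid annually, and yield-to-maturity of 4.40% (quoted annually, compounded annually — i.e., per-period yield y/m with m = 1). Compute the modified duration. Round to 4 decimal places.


Coupon per period c = face * coupon_rate / m = 66.000000
Periods per year m = 1; per-period yield y/m = 0.044000
Number of cashflows N = 3
Cashflows (t years, CF_t, discount factor 1/(1+y/m)^(m*t), PV):
  t = 1.0000: CF_t = 66.000000, DF = 0.957854, PV = 63.218391
  t = 2.0000: CF_t = 66.000000, DF = 0.917485, PV = 60.554014
  t = 3.0000: CF_t = 1066.000000, DF = 0.878817, PV = 936.819040
Price P = sum_t PV_t = 1060.591445
First compute Macaulay numerator sum_t t * PV_t:
  t * PV_t at t = 1.0000: 63.218391
  t * PV_t at t = 2.0000: 121.108028
  t * PV_t at t = 3.0000: 2810.457119
Macaulay duration D = 2994.783538 / 1060.591445 = 2.823692
Modified duration = D / (1 + y/m) = 2.823692 / (1 + 0.044000) = 2.704686

Answer: Modified duration = 2.7047


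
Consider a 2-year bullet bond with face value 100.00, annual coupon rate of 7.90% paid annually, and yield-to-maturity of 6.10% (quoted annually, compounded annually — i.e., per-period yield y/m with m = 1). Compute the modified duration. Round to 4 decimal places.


Coupon per period c = face * coupon_rate / m = 7.900000
Periods per year m = 1; per-period yield y/m = 0.061000
Number of cashflows N = 2
Cashflows (t years, CF_t, discount factor 1/(1+y/m)^(m*t), PV):
  t = 1.0000: CF_t = 7.900000, DF = 0.942507, PV = 7.445806
  t = 2.0000: CF_t = 107.900000, DF = 0.888320, PV = 95.849682
Price P = sum_t PV_t = 103.295488
First compute Macaulay numerator sum_t t * PV_t:
  t * PV_t at t = 1.0000: 7.445806
  t * PV_t at t = 2.0000: 191.699364
Macaulay duration D = 199.145170 / 103.295488 = 1.927917
Modified duration = D / (1 + y/m) = 1.927917 / (1 + 0.061000) = 1.817076

Answer: Modified duration = 1.8171


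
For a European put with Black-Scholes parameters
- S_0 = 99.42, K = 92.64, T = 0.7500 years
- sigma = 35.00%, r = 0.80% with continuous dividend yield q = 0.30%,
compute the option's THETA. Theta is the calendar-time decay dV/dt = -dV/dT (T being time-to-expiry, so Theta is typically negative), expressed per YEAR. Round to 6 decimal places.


d1 = 0.3969523504; d2 = 0.0938434591
phi(d1) = 0.3687176450; exp(-qT) = 0.9977525294; exp(-rT) = 0.9940179641
Theta = -S*exp(-qT)*phi(d1)*sigma/(2*sqrt(T)) + r*K*exp(-rT)*N(-d2) - q*S*exp(-qT)*N(-d1)
N(-d1) = 0.3457012994; N(-d2) = 0.4626167543; sqrt(T) = 0.8660254038
Term 1 = -99.4200 * 0.9977525294 * 0.3687176450 * 0.3500 / (2 * 0.8660254038) = -7.3909103515
Term 2 = 0.0080 * 92.6400 * 0.9940179641 * 0.4626167543 = 0.3408035608
Term 3 = -0.0030 * 99.4200 * 0.9977525294 * 0.3457012994 = -0.1028771354
Theta = -7.3909103515 + (0.3408035608) + (-0.1028771354) = -7.152984

Answer: Theta = -7.152984


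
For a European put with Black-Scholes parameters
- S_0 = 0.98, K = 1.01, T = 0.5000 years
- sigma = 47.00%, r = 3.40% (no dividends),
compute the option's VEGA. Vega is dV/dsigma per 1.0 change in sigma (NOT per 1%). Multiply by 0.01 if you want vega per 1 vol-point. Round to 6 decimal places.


Answer: Vega = 0.274247

Derivation:
d1 = 0.1265930617; d2 = -0.2057471254
phi(d1) = 0.3957583684; exp(-qT) = 1.0000000000; exp(-rT) = 0.9831436846
Vega = S * exp(-qT) * phi(d1) * sqrt(T) = 0.9800 * 1.0000000000 * 0.3957583684 * 0.7071067812 = 0.274247


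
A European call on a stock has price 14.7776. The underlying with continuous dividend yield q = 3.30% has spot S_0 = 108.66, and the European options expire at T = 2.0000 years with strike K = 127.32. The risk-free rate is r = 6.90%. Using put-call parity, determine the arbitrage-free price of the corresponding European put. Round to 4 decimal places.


Answer: Put price = 23.9659

Derivation:
Put-call parity: C - P = S_0 * exp(-qT) - K * exp(-rT).
S_0 * exp(-qT) = 108.6600 * 0.93613086 = 101.71997971
K * exp(-rT) = 127.3200 * 0.87109869 = 110.90828543
P = C - S*exp(-qT) + K*exp(-rT)
P = 14.7776 - 101.71997971 + 110.90828543 = 23.9659


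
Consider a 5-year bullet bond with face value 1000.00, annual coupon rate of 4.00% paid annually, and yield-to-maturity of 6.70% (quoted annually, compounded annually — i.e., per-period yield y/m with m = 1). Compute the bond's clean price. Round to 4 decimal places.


Coupon per period c = face * coupon_rate / m = 40.000000
Periods per year m = 1; per-period yield y/m = 0.067000
Number of cashflows N = 5
Cashflows (t years, CF_t, discount factor 1/(1+y/m)^(m*t), PV):
  t = 1.0000: CF_t = 40.000000, DF = 0.937207, PV = 37.488285
  t = 2.0000: CF_t = 40.000000, DF = 0.878357, PV = 35.134288
  t = 3.0000: CF_t = 40.000000, DF = 0.823203, PV = 32.928105
  t = 4.0000: CF_t = 40.000000, DF = 0.771511, PV = 30.860454
  t = 5.0000: CF_t = 1040.000000, DF = 0.723066, PV = 751.988575
Price P = sum_t PV_t = 888.399706

Answer: Price = 888.3997


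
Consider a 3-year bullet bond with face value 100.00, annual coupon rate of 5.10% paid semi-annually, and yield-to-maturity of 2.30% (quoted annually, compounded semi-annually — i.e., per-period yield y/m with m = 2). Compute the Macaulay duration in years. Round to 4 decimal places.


Coupon per period c = face * coupon_rate / m = 2.550000
Periods per year m = 2; per-period yield y/m = 0.011500
Number of cashflows N = 6
Cashflows (t years, CF_t, discount factor 1/(1+y/m)^(m*t), PV):
  t = 0.5000: CF_t = 2.550000, DF = 0.988631, PV = 2.521008
  t = 1.0000: CF_t = 2.550000, DF = 0.977391, PV = 2.492346
  t = 1.5000: CF_t = 2.550000, DF = 0.966279, PV = 2.464010
  t = 2.0000: CF_t = 2.550000, DF = 0.955293, PV = 2.435996
  t = 2.5000: CF_t = 2.550000, DF = 0.944432, PV = 2.408301
  t = 3.0000: CF_t = 102.550000, DF = 0.933694, PV = 95.750344
Price P = sum_t PV_t = 108.072006
Macaulay numerator sum_t t * PV_t:
  t * PV_t at t = 0.5000: 1.260504
  t * PV_t at t = 1.0000: 2.492346
  t * PV_t at t = 1.5000: 3.696015
  t * PV_t at t = 2.0000: 4.871993
  t * PV_t at t = 2.5000: 6.020752
  t * PV_t at t = 3.0000: 287.251031
Macaulay duration D = (sum_t t * PV_t) / P = 305.592642 / 108.072006 = 2.827676

Answer: Macaulay duration = 2.8277 years


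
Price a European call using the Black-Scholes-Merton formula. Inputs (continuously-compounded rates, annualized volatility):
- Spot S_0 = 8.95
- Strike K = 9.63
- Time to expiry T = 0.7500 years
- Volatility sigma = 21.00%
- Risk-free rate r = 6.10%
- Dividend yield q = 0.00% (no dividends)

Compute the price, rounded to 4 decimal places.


Answer: Price = 0.5403

Derivation:
d1 = (ln(S/K) + (r - q + 0.5*sigma^2) * T) / (sigma * sqrt(T)) = -0.06016646
d2 = d1 - sigma * sqrt(T) = -0.24203180
exp(-rT) = 0.95528075; exp(-qT) = 1.00000000
C = S_0 * exp(-qT) * N(d1) - K * exp(-rT) * N(d2)
N(d1) = 0.47601153; N(d2) = 0.40437776
C = 8.9500 * 1.00000000 * 0.47601153 - 9.6300 * 0.95528075 * 0.40437776 = 0.5403


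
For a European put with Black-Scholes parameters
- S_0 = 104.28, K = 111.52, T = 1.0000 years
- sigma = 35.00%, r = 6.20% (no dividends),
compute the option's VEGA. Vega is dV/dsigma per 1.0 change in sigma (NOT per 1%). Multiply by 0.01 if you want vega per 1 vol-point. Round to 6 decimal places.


d1 = 0.1603589773; d2 = -0.1896410227
phi(d1) = 0.3938457145; exp(-qT) = 1.0000000000; exp(-rT) = 0.9398828868
Vega = S * exp(-qT) * phi(d1) * sqrt(T) = 104.2800 * 1.0000000000 * 0.3938457145 * 1.0000000000 = 41.070231

Answer: Vega = 41.070231


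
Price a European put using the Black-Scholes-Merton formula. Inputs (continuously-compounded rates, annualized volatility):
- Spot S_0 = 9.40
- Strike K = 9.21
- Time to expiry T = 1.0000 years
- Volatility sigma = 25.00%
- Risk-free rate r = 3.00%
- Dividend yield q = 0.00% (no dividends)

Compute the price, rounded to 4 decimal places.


d1 = (ln(S/K) + (r - q + 0.5*sigma^2) * T) / (sigma * sqrt(T)) = 0.32667936
d2 = d1 - sigma * sqrt(T) = 0.07667936
exp(-rT) = 0.97044553; exp(-qT) = 1.00000000
P = K * exp(-rT) * N(-d2) - S_0 * exp(-qT) * N(-d1)
N(-d1) = 0.37195521; N(-d2) = 0.46943931
P = 9.2100 * 0.97044553 * 0.46943931 - 9.4000 * 1.00000000 * 0.37195521 = 0.6994

Answer: Price = 0.6994


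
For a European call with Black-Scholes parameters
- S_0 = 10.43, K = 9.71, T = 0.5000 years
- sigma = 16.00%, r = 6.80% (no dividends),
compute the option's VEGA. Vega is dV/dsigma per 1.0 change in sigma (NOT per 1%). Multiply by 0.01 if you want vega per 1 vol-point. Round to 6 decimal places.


Answer: Vega = 1.803603

Derivation:
d1 = 0.9893306578; d2 = 0.8761935728
phi(d1) = 0.2445522948; exp(-qT) = 1.0000000000; exp(-rT) = 0.9665715046
Vega = S * exp(-qT) * phi(d1) * sqrt(T) = 10.4300 * 1.0000000000 * 0.2445522948 * 0.7071067812 = 1.803603


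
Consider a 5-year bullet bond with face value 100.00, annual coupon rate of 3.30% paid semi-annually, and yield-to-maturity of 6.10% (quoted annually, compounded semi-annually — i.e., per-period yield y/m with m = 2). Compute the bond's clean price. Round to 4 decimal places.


Coupon per period c = face * coupon_rate / m = 1.650000
Periods per year m = 2; per-period yield y/m = 0.030500
Number of cashflows N = 10
Cashflows (t years, CF_t, discount factor 1/(1+y/m)^(m*t), PV):
  t = 0.5000: CF_t = 1.650000, DF = 0.970403, PV = 1.601164
  t = 1.0000: CF_t = 1.650000, DF = 0.941681, PV = 1.553774
  t = 1.5000: CF_t = 1.650000, DF = 0.913810, PV = 1.507787
  t = 2.0000: CF_t = 1.650000, DF = 0.886764, PV = 1.463160
  t = 2.5000: CF_t = 1.650000, DF = 0.860518, PV = 1.419855
  t = 3.0000: CF_t = 1.650000, DF = 0.835049, PV = 1.377831
  t = 3.5000: CF_t = 1.650000, DF = 0.810334, PV = 1.337051
  t = 4.0000: CF_t = 1.650000, DF = 0.786350, PV = 1.297478
  t = 4.5000: CF_t = 1.650000, DF = 0.763076, PV = 1.259076
  t = 5.0000: CF_t = 101.650000, DF = 0.740491, PV = 75.270954
Price P = sum_t PV_t = 88.088131

Answer: Price = 88.0881


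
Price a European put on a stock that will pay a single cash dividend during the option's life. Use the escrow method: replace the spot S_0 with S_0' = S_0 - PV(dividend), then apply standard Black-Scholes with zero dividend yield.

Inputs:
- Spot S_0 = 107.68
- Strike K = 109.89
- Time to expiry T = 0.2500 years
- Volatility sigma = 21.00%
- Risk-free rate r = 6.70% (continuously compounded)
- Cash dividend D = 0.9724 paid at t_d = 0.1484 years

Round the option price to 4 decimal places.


PV(D) = D * exp(-r * t_d) = 0.9724 * 0.99010647 = 0.96277953
S_0' = S_0 - PV(D) = 107.6800 - 0.96277953 = 106.71722047
d1 = (ln(S_0'/K) + (r + sigma^2/2)*T) / (sigma*sqrt(T)) = -0.06699837
d2 = d1 - sigma*sqrt(T) = -0.17199837
exp(-rT) = 0.98338950
N(-d1) = 0.52670850; N(-d2) = 0.56828059
P = K * exp(-rT) * N(-d2) - S_0' * N(-d1) = 109.8900 * 0.98338950 * 0.56828059 - 106.71722047 * 0.52670850 = 5.2022

Answer: Price = 5.2022


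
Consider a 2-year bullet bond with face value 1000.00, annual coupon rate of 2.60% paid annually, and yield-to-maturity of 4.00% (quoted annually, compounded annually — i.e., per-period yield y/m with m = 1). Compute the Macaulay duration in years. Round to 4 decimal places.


Answer: Macaulay duration = 1.9743 years

Derivation:
Coupon per period c = face * coupon_rate / m = 26.000000
Periods per year m = 1; per-period yield y/m = 0.040000
Number of cashflows N = 2
Cashflows (t years, CF_t, discount factor 1/(1+y/m)^(m*t), PV):
  t = 1.0000: CF_t = 26.000000, DF = 0.961538, PV = 25.000000
  t = 2.0000: CF_t = 1026.000000, DF = 0.924556, PV = 948.594675
Price P = sum_t PV_t = 973.594675
Macaulay numerator sum_t t * PV_t:
  t * PV_t at t = 1.0000: 25.000000
  t * PV_t at t = 2.0000: 1897.189349
Macaulay duration D = (sum_t t * PV_t) / P = 1922.189349 / 973.594675 = 1.974322


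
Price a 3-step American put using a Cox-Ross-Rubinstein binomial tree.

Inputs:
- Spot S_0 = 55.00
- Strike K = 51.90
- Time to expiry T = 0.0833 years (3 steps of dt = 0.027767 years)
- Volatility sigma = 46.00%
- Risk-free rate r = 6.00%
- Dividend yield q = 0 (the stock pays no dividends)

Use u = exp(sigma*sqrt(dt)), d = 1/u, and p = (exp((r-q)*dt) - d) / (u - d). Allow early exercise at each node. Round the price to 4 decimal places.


dt = T/N = 0.027767
u = exp(sigma*sqrt(dt)) = 1.079666; d = 1/u = 0.926213
p = (exp((r-q)*dt) - d) / (u - d) = 0.491712
Discount per step: exp(-r*dt) = 0.998335
Stock lattice S(k, i) with i counting down-moves:
  k=0: S(0,0) = 55.0000
  k=1: S(1,0) = 59.3816; S(1,1) = 50.9417
  k=2: S(2,0) = 64.1123; S(2,1) = 55.0000; S(2,2) = 47.1829
  k=3: S(3,0) = 69.2198; S(3,1) = 59.3816; S(3,2) = 50.9417; S(3,3) = 43.7014
Terminal payoffs V(N, i) = max(K - S_T, 0):
  V(3,0) = 0.000000; V(3,1) = 0.000000; V(3,2) = 0.958299; V(3,3) = 8.198641
Backward induction: V(k, i) = exp(-r*dt) * [p * V(k+1, i) + (1-p) * V(k+1, i+1)]; then take max(V_cont, immediate exercise) for American.
  V(2,0) = exp(-r*dt) * [p*0.000000 + (1-p)*0.000000] = 0.000000; exercise = 0.000000; V(2,0) = max -> 0.000000
  V(2,1) = exp(-r*dt) * [p*0.000000 + (1-p)*0.958299] = 0.486281; exercise = 0.000000; V(2,1) = max -> 0.486281
  V(2,2) = exp(-r*dt) * [p*0.958299 + (1-p)*8.198641] = 4.630755; exercise = 4.717148; V(2,2) = max -> 4.717148
  V(1,0) = exp(-r*dt) * [p*0.000000 + (1-p)*0.486281] = 0.246759; exercise = 0.000000; V(1,0) = max -> 0.246759
  V(1,1) = exp(-r*dt) * [p*0.486281 + (1-p)*4.717148] = 2.632389; exercise = 0.958299; V(1,1) = max -> 2.632389
  V(0,0) = exp(-r*dt) * [p*0.246759 + (1-p)*2.632389] = 1.456916; exercise = 0.000000; V(0,0) = max -> 1.456916

Answer: Price = V(0,0) = 1.4569


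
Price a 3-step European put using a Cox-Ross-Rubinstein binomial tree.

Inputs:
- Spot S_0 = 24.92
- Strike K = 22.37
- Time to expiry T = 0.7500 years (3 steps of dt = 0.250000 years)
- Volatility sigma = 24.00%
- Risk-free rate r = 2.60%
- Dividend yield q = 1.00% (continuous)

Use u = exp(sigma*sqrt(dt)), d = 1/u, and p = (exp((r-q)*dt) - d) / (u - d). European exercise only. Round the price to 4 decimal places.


Answer: Price = V(0,0) = 0.7621

Derivation:
dt = T/N = 0.250000
u = exp(sigma*sqrt(dt)) = 1.127497; d = 1/u = 0.886920
p = (exp((r-q)*dt) - d) / (u - d) = 0.486696
Discount per step: exp(-r*dt) = 0.993521
Stock lattice S(k, i) with i counting down-moves:
  k=0: S(0,0) = 24.9200
  k=1: S(1,0) = 28.0972; S(1,1) = 22.1021
  k=2: S(2,0) = 31.6795; S(2,1) = 24.9200; S(2,2) = 19.6028
  k=3: S(3,0) = 35.7186; S(3,1) = 28.0972; S(3,2) = 22.1021; S(3,3) = 17.3861
Terminal payoffs V(N, i) = max(K - S_T, 0):
  V(3,0) = 0.000000; V(3,1) = 0.000000; V(3,2) = 0.267943; V(3,3) = 4.983906
Backward induction: V(k, i) = exp(-r*dt) * [p * V(k+1, i) + (1-p) * V(k+1, i+1)].
  V(2,0) = exp(-r*dt) * [p*0.000000 + (1-p)*0.000000] = 0.000000
  V(2,1) = exp(-r*dt) * [p*0.000000 + (1-p)*0.267943] = 0.136645
  V(2,2) = exp(-r*dt) * [p*0.267943 + (1-p)*4.983906] = 2.671246
  V(1,0) = exp(-r*dt) * [p*0.000000 + (1-p)*0.136645] = 0.069686
  V(1,1) = exp(-r*dt) * [p*0.136645 + (1-p)*2.671246] = 1.428351
  V(0,0) = exp(-r*dt) * [p*0.069686 + (1-p)*1.428351] = 0.762124


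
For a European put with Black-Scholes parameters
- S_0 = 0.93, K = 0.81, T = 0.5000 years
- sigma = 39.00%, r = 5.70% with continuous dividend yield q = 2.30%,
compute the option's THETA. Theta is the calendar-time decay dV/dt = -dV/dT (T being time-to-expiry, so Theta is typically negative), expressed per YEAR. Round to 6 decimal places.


Answer: Theta = -0.069198

Derivation:
d1 = 0.7004902143; d2 = 0.4247185697
phi(d1) = 0.3121467643; exp(-qT) = 0.9885658722; exp(-rT) = 0.9719022941
Theta = -S*exp(-qT)*phi(d1)*sigma/(2*sqrt(T)) + r*K*exp(-rT)*N(-d2) - q*S*exp(-qT)*N(-d1)
N(-d1) = 0.2418106071; N(-d2) = 0.3355209226; sqrt(T) = 0.7071067812
Term 1 = -0.9300 * 0.9885658722 * 0.3121467643 * 0.3900 / (2 * 0.7071067812) = -0.0791401754
Term 2 = 0.0570 * 0.8100 * 0.9719022941 * 0.3355209226 = 0.0150557394
Term 3 = -0.0230 * 0.9300 * 0.9885658722 * 0.2418106071 = -0.0051131878
Theta = -0.0791401754 + (0.0150557394) + (-0.0051131878) = -0.069198


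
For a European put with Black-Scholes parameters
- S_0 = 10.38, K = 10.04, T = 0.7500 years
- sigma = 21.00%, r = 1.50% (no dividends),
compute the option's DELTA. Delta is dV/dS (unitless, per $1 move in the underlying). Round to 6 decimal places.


Answer: Delta = -0.368468

Derivation:
d1 = 0.3359148325; d2 = 0.1540494977
phi(d1) = 0.3770573728; exp(-qT) = 1.0000000000; exp(-rT) = 0.9888130446
N(-d1) = 0.3684675458
Delta = -exp(-qT) * N(-d1) = -1.0000000000 * 0.3684675458 = -0.368468


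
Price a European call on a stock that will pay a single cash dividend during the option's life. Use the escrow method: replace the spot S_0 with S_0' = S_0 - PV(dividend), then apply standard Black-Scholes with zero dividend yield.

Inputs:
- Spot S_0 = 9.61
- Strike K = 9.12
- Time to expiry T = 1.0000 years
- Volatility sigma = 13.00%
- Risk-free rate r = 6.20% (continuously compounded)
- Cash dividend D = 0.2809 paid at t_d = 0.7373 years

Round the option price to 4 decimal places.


Answer: Price = 0.9470

Derivation:
PV(D) = D * exp(-r * t_d) = 0.2809 * 0.95531648 = 0.26834840
S_0' = S_0 - PV(D) = 9.6100 - 0.26834840 = 9.34165160
d1 = (ln(S_0'/K) + (r + sigma^2/2)*T) / (sigma*sqrt(T)) = 0.72664049
d2 = d1 - sigma*sqrt(T) = 0.59664049
exp(-rT) = 0.93988289
N(d1) = 0.76627689; N(d2) = 0.72462628
C = S_0' * N(d1) - K * exp(-rT) * N(d2) = 9.34165160 * 0.76627689 - 9.1200 * 0.93988289 * 0.72462628 = 0.9470


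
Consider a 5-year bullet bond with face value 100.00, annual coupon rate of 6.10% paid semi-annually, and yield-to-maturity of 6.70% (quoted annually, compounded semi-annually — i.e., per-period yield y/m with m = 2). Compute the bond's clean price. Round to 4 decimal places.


Answer: Price = 97.4860

Derivation:
Coupon per period c = face * coupon_rate / m = 3.050000
Periods per year m = 2; per-period yield y/m = 0.033500
Number of cashflows N = 10
Cashflows (t years, CF_t, discount factor 1/(1+y/m)^(m*t), PV):
  t = 0.5000: CF_t = 3.050000, DF = 0.967586, PV = 2.951137
  t = 1.0000: CF_t = 3.050000, DF = 0.936222, PV = 2.855478
  t = 1.5000: CF_t = 3.050000, DF = 0.905876, PV = 2.762921
  t = 2.0000: CF_t = 3.050000, DF = 0.876512, PV = 2.673363
  t = 2.5000: CF_t = 3.050000, DF = 0.848101, PV = 2.586708
  t = 3.0000: CF_t = 3.050000, DF = 0.820611, PV = 2.502862
  t = 3.5000: CF_t = 3.050000, DF = 0.794011, PV = 2.421734
  t = 4.0000: CF_t = 3.050000, DF = 0.768274, PV = 2.343236
  t = 4.5000: CF_t = 3.050000, DF = 0.743371, PV = 2.267282
  t = 5.0000: CF_t = 103.050000, DF = 0.719275, PV = 74.121327
Price P = sum_t PV_t = 97.486048


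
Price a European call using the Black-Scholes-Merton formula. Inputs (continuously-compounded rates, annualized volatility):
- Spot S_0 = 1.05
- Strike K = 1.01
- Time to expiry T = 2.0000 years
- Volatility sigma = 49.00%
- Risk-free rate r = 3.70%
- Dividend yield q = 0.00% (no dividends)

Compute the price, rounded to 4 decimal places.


d1 = (ln(S/K) + (r - q + 0.5*sigma^2) * T) / (sigma * sqrt(T)) = 0.50931867
d2 = d1 - sigma * sqrt(T) = -0.18364597
exp(-rT) = 0.92867169; exp(-qT) = 1.00000000
C = S_0 * exp(-qT) * N(d1) - K * exp(-rT) * N(d2)
N(d1) = 0.69473556; N(d2) = 0.42714560
C = 1.0500 * 1.00000000 * 0.69473556 - 1.0100 * 0.92867169 * 0.42714560 = 0.3288

Answer: Price = 0.3288


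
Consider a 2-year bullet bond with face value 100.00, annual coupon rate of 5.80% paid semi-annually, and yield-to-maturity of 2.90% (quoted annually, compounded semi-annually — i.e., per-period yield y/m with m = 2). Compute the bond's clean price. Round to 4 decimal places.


Answer: Price = 105.5957

Derivation:
Coupon per period c = face * coupon_rate / m = 2.900000
Periods per year m = 2; per-period yield y/m = 0.014500
Number of cashflows N = 4
Cashflows (t years, CF_t, discount factor 1/(1+y/m)^(m*t), PV):
  t = 0.5000: CF_t = 2.900000, DF = 0.985707, PV = 2.858551
  t = 1.0000: CF_t = 2.900000, DF = 0.971619, PV = 2.817694
  t = 1.5000: CF_t = 2.900000, DF = 0.957732, PV = 2.777422
  t = 2.0000: CF_t = 102.900000, DF = 0.944043, PV = 97.142029
Price P = sum_t PV_t = 105.595696


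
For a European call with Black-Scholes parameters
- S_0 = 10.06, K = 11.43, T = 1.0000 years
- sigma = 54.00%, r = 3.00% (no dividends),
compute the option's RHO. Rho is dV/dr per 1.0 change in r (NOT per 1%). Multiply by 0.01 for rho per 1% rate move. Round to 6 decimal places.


d1 = 0.0891216423; d2 = -0.4508783577
phi(d1) = 0.3973610893; exp(-qT) = 1.0000000000; exp(-rT) = 0.9704455335
N(d2) = 0.3260386113
Rho = K*T*exp(-rT)*N(d2) = 11.4300 * 1.0000 * 0.9704455335 * 0.3260386113 = 3.616483

Answer: Rho = 3.616483


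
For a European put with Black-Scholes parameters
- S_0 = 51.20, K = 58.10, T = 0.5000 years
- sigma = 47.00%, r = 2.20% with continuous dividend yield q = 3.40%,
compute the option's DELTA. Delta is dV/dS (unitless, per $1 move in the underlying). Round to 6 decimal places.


d1 = -0.2322955056; d2 = -0.5646356928
phi(d1) = 0.3883224864; exp(-qT) = 0.9831436846; exp(-rT) = 0.9890602788
N(-d1) = 0.5918457485
Delta = -exp(-qT) * N(-d1) = -0.9831436846 * 0.5918457485 = -0.581869

Answer: Delta = -0.581869


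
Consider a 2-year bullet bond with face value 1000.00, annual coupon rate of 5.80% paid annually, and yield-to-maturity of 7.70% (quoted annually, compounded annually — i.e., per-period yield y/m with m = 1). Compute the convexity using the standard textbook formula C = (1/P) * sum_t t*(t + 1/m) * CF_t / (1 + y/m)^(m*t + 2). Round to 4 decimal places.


Answer: Convexity = 4.9805

Derivation:
Coupon per period c = face * coupon_rate / m = 58.000000
Periods per year m = 1; per-period yield y/m = 0.077000
Number of cashflows N = 2
Cashflows (t years, CF_t, discount factor 1/(1+y/m)^(m*t), PV):
  t = 1.0000: CF_t = 58.000000, DF = 0.928505, PV = 53.853296
  t = 2.0000: CF_t = 1058.000000, DF = 0.862122, PV = 912.124794
Price P = sum_t PV_t = 965.978090
Convexity numerator sum_t t*(t + 1/m) * CF_t / (1+y/m)^(m*t + 2):
  t = 1.0000: term = 92.856194
  t = 2.0000: term = 4718.175650
Convexity = (1/P) * sum = 4811.031844 / 965.978090 = 4.980477


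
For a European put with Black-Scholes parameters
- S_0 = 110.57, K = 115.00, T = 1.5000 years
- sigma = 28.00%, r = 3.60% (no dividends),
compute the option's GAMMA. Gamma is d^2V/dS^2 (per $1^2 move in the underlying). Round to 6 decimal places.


d1 = 0.2143789813; d2 = -0.1285495827
phi(d1) = 0.3898794434; exp(-qT) = 1.0000000000; exp(-rT) = 0.9474321065
Gamma = exp(-qT) * phi(d1) / (S * sigma * sqrt(T)) = 1.0000000000 * 0.3898794434 / (110.5700 * 0.2800 * 1.2247448714) = 0.010282

Answer: Gamma = 0.010282


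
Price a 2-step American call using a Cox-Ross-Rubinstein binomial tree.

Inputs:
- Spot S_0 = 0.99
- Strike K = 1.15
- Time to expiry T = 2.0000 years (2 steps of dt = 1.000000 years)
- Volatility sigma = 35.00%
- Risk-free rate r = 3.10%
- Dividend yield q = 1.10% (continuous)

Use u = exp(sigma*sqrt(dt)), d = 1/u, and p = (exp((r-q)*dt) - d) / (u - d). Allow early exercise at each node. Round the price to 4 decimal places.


Answer: Price = V(0,0) = 0.1547

Derivation:
dt = T/N = 1.000000
u = exp(sigma*sqrt(dt)) = 1.419068; d = 1/u = 0.704688
p = (exp((r-q)*dt) - d) / (u - d) = 0.441661
Discount per step: exp(-r*dt) = 0.969476
Stock lattice S(k, i) with i counting down-moves:
  k=0: S(0,0) = 0.9900
  k=1: S(1,0) = 1.4049; S(1,1) = 0.6976
  k=2: S(2,0) = 1.9936; S(2,1) = 0.9900; S(2,2) = 0.4916
Terminal payoffs V(N, i) = max(S_T - K, 0):
  V(2,0) = 0.843615; V(2,1) = 0.000000; V(2,2) = 0.000000
Backward induction: V(k, i) = exp(-r*dt) * [p * V(k+1, i) + (1-p) * V(k+1, i+1)]; then take max(V_cont, immediate exercise) for American.
  V(1,0) = exp(-r*dt) * [p*0.843615 + (1-p)*0.000000] = 0.361218; exercise = 0.254877; V(1,0) = max -> 0.361218
  V(1,1) = exp(-r*dt) * [p*0.000000 + (1-p)*0.000000] = 0.000000; exercise = 0.000000; V(1,1) = max -> 0.000000
  V(0,0) = exp(-r*dt) * [p*0.361218 + (1-p)*0.000000] = 0.154666; exercise = 0.000000; V(0,0) = max -> 0.154666


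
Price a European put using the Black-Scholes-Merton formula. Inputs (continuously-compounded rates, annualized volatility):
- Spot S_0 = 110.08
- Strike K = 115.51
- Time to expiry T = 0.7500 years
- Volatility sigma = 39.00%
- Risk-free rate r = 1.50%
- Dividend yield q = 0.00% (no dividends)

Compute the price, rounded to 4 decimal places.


d1 = (ln(S/K) + (r - q + 0.5*sigma^2) * T) / (sigma * sqrt(T)) = 0.05962331
d2 = d1 - sigma * sqrt(T) = -0.27812660
exp(-rT) = 0.98881304; exp(-qT) = 1.00000000
P = K * exp(-rT) * N(-d2) - S_0 * exp(-qT) * N(-d1)
N(-d1) = 0.47622783; N(-d2) = 0.60954241
P = 115.5100 * 0.98881304 * 0.60954241 - 110.0800 * 1.00000000 * 0.47622783 = 17.1974

Answer: Price = 17.1974


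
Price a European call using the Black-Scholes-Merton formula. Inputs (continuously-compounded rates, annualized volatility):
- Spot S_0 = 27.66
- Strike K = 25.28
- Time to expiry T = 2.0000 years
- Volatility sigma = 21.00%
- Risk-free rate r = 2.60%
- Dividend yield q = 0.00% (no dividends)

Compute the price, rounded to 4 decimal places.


Answer: Price = 5.2183

Derivation:
d1 = (ln(S/K) + (r - q + 0.5*sigma^2) * T) / (sigma * sqrt(T)) = 0.62654293
d2 = d1 - sigma * sqrt(T) = 0.32955808
exp(-rT) = 0.94932887; exp(-qT) = 1.00000000
C = S_0 * exp(-qT) * N(d1) - K * exp(-rT) * N(d2)
N(d1) = 0.73452056; N(d2) = 0.62913305
C = 27.6600 * 1.00000000 * 0.73452056 - 25.2800 * 0.94932887 * 0.62913305 = 5.2183


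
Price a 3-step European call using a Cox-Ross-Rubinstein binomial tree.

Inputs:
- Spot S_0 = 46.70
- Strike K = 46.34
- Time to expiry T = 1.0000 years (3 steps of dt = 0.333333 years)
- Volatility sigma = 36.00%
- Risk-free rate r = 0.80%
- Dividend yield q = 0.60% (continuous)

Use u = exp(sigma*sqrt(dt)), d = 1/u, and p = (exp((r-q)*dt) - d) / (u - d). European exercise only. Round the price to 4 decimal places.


dt = T/N = 0.333333
u = exp(sigma*sqrt(dt)) = 1.231024; d = 1/u = 0.812332
p = (exp((r-q)*dt) - d) / (u - d) = 0.449818
Discount per step: exp(-r*dt) = 0.997337
Stock lattice S(k, i) with i counting down-moves:
  k=0: S(0,0) = 46.7000
  k=1: S(1,0) = 57.4888; S(1,1) = 37.9359
  k=2: S(2,0) = 70.7701; S(2,1) = 46.7000; S(2,2) = 30.8166
  k=3: S(3,0) = 87.1196; S(3,1) = 57.4888; S(3,2) = 37.9359; S(3,3) = 25.0333
Terminal payoffs V(N, i) = max(S_T - K, 0):
  V(3,0) = 40.779649; V(3,1) = 11.148807; V(3,2) = 0.000000; V(3,3) = 0.000000
Backward induction: V(k, i) = exp(-r*dt) * [p * V(k+1, i) + (1-p) * V(k+1, i+1)].
  V(2,0) = exp(-r*dt) * [p*40.779649 + (1-p)*11.148807] = 24.412093
  V(2,1) = exp(-r*dt) * [p*11.148807 + (1-p)*0.000000] = 5.001573
  V(2,2) = exp(-r*dt) * [p*0.000000 + (1-p)*0.000000] = 0.000000
  V(1,0) = exp(-r*dt) * [p*24.412093 + (1-p)*5.001573] = 13.696193
  V(1,1) = exp(-r*dt) * [p*5.001573 + (1-p)*0.000000] = 2.243804
  V(0,0) = exp(-r*dt) * [p*13.696193 + (1-p)*2.243804] = 7.375595

Answer: Price = V(0,0) = 7.3756


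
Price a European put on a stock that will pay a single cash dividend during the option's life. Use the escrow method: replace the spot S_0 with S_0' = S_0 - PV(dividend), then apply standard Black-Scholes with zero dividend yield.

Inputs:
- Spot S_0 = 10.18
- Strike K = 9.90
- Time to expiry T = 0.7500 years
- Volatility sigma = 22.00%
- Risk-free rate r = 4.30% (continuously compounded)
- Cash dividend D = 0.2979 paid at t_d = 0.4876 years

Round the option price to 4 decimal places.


Answer: Price = 0.5975

Derivation:
PV(D) = D * exp(-r * t_d) = 0.2979 * 0.97925148 = 0.29171901
S_0' = S_0 - PV(D) = 10.1800 - 0.29171901 = 9.88828099
d1 = (ln(S_0'/K) + (r + sigma^2/2)*T) / (sigma*sqrt(T)) = 0.25831470
d2 = d1 - sigma*sqrt(T) = 0.06778911
exp(-rT) = 0.96826449
N(-d1) = 0.39808202; N(-d2) = 0.47297676
P = K * exp(-rT) * N(-d2) - S_0' * N(-d1) = 9.9000 * 0.96826449 * 0.47297676 - 9.88828099 * 0.39808202 = 0.5975


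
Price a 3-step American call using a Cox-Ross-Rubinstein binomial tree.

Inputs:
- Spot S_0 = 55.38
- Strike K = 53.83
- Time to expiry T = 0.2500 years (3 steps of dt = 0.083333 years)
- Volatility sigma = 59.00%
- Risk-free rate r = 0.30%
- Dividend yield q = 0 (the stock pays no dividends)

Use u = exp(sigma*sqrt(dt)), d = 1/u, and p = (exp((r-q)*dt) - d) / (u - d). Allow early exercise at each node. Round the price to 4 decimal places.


Answer: Price = V(0,0) = 7.7359

Derivation:
dt = T/N = 0.083333
u = exp(sigma*sqrt(dt)) = 1.185682; d = 1/u = 0.843396
p = (exp((r-q)*dt) - d) / (u - d) = 0.458254
Discount per step: exp(-r*dt) = 0.999750
Stock lattice S(k, i) with i counting down-moves:
  k=0: S(0,0) = 55.3800
  k=1: S(1,0) = 65.6631; S(1,1) = 46.7073
  k=2: S(2,0) = 77.8555; S(2,1) = 55.3800; S(2,2) = 39.3928
  k=3: S(3,0) = 92.3119; S(3,1) = 65.6631; S(3,2) = 46.7073; S(3,3) = 33.2237
Terminal payoffs V(N, i) = max(S_T - K, 0):
  V(3,0) = 38.481941; V(3,1) = 11.833082; V(3,2) = 0.000000; V(3,3) = 0.000000
Backward induction: V(k, i) = exp(-r*dt) * [p * V(k+1, i) + (1-p) * V(k+1, i+1)]; then take max(V_cont, immediate exercise) for American.
  V(2,0) = exp(-r*dt) * [p*38.481941 + (1-p)*11.833082] = 24.039005; exercise = 24.025549; V(2,0) = max -> 24.039005
  V(2,1) = exp(-r*dt) * [p*11.833082 + (1-p)*0.000000] = 5.421196; exercise = 1.550000; V(2,1) = max -> 5.421196
  V(2,2) = exp(-r*dt) * [p*0.000000 + (1-p)*0.000000] = 0.000000; exercise = 0.000000; V(2,2) = max -> 0.000000
  V(1,0) = exp(-r*dt) * [p*24.039005 + (1-p)*5.421196] = 13.949385; exercise = 11.833082; V(1,0) = max -> 13.949385
  V(1,1) = exp(-r*dt) * [p*5.421196 + (1-p)*0.000000] = 2.483661; exercise = 0.000000; V(1,1) = max -> 2.483661
  V(0,0) = exp(-r*dt) * [p*13.949385 + (1-p)*2.483661] = 7.735935; exercise = 1.550000; V(0,0) = max -> 7.735935


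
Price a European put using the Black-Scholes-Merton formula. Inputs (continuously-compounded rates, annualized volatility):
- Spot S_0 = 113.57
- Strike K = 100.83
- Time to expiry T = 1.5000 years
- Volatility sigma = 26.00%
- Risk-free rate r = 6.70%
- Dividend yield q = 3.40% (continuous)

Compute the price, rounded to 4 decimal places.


d1 = (ln(S/K) + (r - q + 0.5*sigma^2) * T) / (sigma * sqrt(T)) = 0.68831747
d2 = d1 - sigma * sqrt(T) = 0.36988381
exp(-rT) = 0.90438511; exp(-qT) = 0.95027867
P = K * exp(-rT) * N(-d2) - S_0 * exp(-qT) * N(-d1)
N(-d1) = 0.24562644; N(-d2) = 0.35573453
P = 100.8300 * 0.90438511 * 0.35573453 - 113.5700 * 0.95027867 * 0.24562644 = 5.9304

Answer: Price = 5.9304


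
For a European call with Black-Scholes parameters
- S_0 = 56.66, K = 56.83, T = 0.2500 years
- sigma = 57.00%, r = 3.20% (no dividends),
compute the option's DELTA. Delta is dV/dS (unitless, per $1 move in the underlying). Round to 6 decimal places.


Answer: Delta = 0.563582

Derivation:
d1 = 0.1600583828; d2 = -0.1249416172
phi(d1) = 0.3938646817; exp(-qT) = 1.0000000000; exp(-rT) = 0.9920319148
N(d1) = 0.5635824579
Delta = exp(-qT) * N(d1) = 1.0000000000 * 0.5635824579 = 0.563582


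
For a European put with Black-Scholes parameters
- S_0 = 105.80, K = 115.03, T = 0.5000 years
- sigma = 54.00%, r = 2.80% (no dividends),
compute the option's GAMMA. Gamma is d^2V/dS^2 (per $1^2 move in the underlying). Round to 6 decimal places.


Answer: Gamma = 0.009875

Derivation:
d1 = 0.0085312578; d2 = -0.3733064041
phi(d1) = 0.3989277627; exp(-qT) = 1.0000000000; exp(-rT) = 0.9860975443
Gamma = exp(-qT) * phi(d1) / (S * sigma * sqrt(T)) = 1.0000000000 * 0.3989277627 / (105.8000 * 0.5400 * 0.7071067812) = 0.009875


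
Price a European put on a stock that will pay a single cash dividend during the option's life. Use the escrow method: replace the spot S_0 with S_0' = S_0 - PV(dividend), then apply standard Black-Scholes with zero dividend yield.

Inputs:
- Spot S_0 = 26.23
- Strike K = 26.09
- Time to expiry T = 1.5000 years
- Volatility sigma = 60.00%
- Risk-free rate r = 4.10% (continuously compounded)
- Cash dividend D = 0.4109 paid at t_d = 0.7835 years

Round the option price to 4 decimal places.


Answer: Price = 6.5877

Derivation:
PV(D) = D * exp(-r * t_d) = 0.4109 * 0.96838698 = 0.39791021
S_0' = S_0 - PV(D) = 26.2300 - 0.39791021 = 25.83208979
d1 = (ln(S_0'/K) + (r + sigma^2/2)*T) / (sigma*sqrt(T)) = 0.43759510
d2 = d1 - sigma*sqrt(T) = -0.29725183
exp(-rT) = 0.94035295
N(-d1) = 0.33083991; N(-d2) = 0.61686287
P = K * exp(-rT) * N(-d2) - S_0' * N(-d1) = 26.0900 * 0.94035295 * 0.61686287 - 25.83208979 * 0.33083991 = 6.5877


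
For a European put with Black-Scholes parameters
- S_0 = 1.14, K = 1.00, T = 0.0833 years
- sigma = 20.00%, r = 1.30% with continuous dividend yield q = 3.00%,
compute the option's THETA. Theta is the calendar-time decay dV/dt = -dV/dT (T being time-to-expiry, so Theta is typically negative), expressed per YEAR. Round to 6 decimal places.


d1 = 2.2742593695; d2 = 2.2165358907
phi(d1) = 0.0300447791; exp(-qT) = 0.9975041199; exp(-rT) = 0.9989176861
Theta = -S*exp(-qT)*phi(d1)*sigma/(2*sqrt(T)) + r*K*exp(-rT)*N(-d2) - q*S*exp(-qT)*N(-d1)
N(-d1) = 0.0114751983; N(-d2) = 0.0133274113; sqrt(T) = 0.2886173938
Term 1 = -1.1400 * 0.9975041199 * 0.0300447791 * 0.2000 / (2 * 0.2886173938) = -0.0118376655
Term 2 = 0.0130 * 1.0000 * 0.9989176861 * 0.0133274113 = 0.0001730688
Term 3 = -0.0300 * 1.1400 * 0.9975041199 * 0.0114751983 = -0.0003914723
Theta = -0.0118376655 + (0.0001730688) + (-0.0003914723) = -0.012056

Answer: Theta = -0.012056


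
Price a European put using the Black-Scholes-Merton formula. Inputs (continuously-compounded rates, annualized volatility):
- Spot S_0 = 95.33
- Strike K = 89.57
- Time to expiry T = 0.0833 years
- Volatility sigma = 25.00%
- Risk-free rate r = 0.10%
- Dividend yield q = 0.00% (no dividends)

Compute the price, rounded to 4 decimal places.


Answer: Price = 0.7135

Derivation:
d1 = (ln(S/K) + (r - q + 0.5*sigma^2) * T) / (sigma * sqrt(T)) = 0.90099267
d2 = d1 - sigma * sqrt(T) = 0.82883832
exp(-rT) = 0.99991670; exp(-qT) = 1.00000000
P = K * exp(-rT) * N(-d2) - S_0 * exp(-qT) * N(-d1)
N(-d1) = 0.18379611; N(-d2) = 0.20359795
P = 89.5700 * 0.99991670 * 0.20359795 - 95.3300 * 1.00000000 * 0.18379611 = 0.7135


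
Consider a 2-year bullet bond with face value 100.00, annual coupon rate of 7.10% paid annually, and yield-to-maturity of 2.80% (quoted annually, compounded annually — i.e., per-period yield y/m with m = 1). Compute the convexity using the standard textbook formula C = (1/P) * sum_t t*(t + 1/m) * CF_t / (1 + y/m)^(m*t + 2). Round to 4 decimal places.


Answer: Convexity = 5.4361

Derivation:
Coupon per period c = face * coupon_rate / m = 7.100000
Periods per year m = 1; per-period yield y/m = 0.028000
Number of cashflows N = 2
Cashflows (t years, CF_t, discount factor 1/(1+y/m)^(m*t), PV):
  t = 1.0000: CF_t = 7.100000, DF = 0.972763, PV = 6.906615
  t = 2.0000: CF_t = 107.100000, DF = 0.946267, PV = 101.345213
Price P = sum_t PV_t = 108.251828
Convexity numerator sum_t t*(t + 1/m) * CF_t / (1+y/m)^(m*t + 2):
  t = 1.0000: term = 13.071006
  t = 2.0000: term = 575.397887
Convexity = (1/P) * sum = 588.468892 / 108.251828 = 5.436110


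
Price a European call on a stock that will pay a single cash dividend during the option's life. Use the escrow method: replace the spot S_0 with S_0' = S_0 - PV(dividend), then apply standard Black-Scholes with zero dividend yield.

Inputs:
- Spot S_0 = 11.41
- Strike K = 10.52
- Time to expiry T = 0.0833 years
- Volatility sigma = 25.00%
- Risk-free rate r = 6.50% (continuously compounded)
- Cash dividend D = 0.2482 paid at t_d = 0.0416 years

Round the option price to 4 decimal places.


Answer: Price = 0.7780

Derivation:
PV(D) = D * exp(-r * t_d) = 0.2482 * 0.99729965 = 0.24752977
S_0' = S_0 - PV(D) = 11.4100 - 0.24752977 = 11.16247023
d1 = (ln(S_0'/K) + (r + sigma^2/2)*T) / (sigma*sqrt(T)) = 0.93267694
d2 = d1 - sigma*sqrt(T) = 0.86052259
exp(-rT) = 0.99460013
N(d1) = 0.82450660; N(d2) = 0.80524948
C = S_0' * N(d1) - K * exp(-rT) * N(d2) = 11.16247023 * 0.82450660 - 10.5200 * 0.99460013 * 0.80524948 = 0.7780


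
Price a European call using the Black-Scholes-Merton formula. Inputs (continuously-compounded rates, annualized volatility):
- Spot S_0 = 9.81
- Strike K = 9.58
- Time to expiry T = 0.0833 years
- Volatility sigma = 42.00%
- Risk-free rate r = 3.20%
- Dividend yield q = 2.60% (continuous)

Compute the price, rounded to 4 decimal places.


Answer: Price = 0.5939

Derivation:
d1 = (ln(S/K) + (r - q + 0.5*sigma^2) * T) / (sigma * sqrt(T)) = 0.26044978
d2 = d1 - sigma * sqrt(T) = 0.13923048
exp(-rT) = 0.99733795; exp(-qT) = 0.99783654
C = S_0 * exp(-qT) * N(d1) - K * exp(-rT) * N(d2)
N(d1) = 0.60274158; N(d2) = 0.55536599
C = 9.8100 * 0.99783654 * 0.60274158 - 9.5800 * 0.99733795 * 0.55536599 = 0.5939


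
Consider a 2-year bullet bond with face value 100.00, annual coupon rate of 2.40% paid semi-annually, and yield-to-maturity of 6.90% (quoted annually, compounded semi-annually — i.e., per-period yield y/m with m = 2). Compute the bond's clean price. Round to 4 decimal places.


Coupon per period c = face * coupon_rate / m = 1.200000
Periods per year m = 2; per-period yield y/m = 0.034500
Number of cashflows N = 4
Cashflows (t years, CF_t, discount factor 1/(1+y/m)^(m*t), PV):
  t = 0.5000: CF_t = 1.200000, DF = 0.966651, PV = 1.159981
  t = 1.0000: CF_t = 1.200000, DF = 0.934413, PV = 1.121296
  t = 1.5000: CF_t = 1.200000, DF = 0.903251, PV = 1.083901
  t = 2.0000: CF_t = 101.200000, DF = 0.873128, PV = 88.360575
Price P = sum_t PV_t = 91.725753

Answer: Price = 91.7258


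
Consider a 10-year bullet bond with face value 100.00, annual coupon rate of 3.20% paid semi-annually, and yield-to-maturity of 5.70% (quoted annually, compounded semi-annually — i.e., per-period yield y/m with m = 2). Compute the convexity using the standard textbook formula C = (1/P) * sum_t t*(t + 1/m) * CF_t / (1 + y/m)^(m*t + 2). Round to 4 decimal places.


Answer: Convexity = 79.1475

Derivation:
Coupon per period c = face * coupon_rate / m = 1.600000
Periods per year m = 2; per-period yield y/m = 0.028500
Number of cashflows N = 20
Cashflows (t years, CF_t, discount factor 1/(1+y/m)^(m*t), PV):
  t = 0.5000: CF_t = 1.600000, DF = 0.972290, PV = 1.555664
  t = 1.0000: CF_t = 1.600000, DF = 0.945347, PV = 1.512556
  t = 1.5000: CF_t = 1.600000, DF = 0.919152, PV = 1.470642
  t = 2.0000: CF_t = 1.600000, DF = 0.893682, PV = 1.429891
  t = 2.5000: CF_t = 1.600000, DF = 0.868917, PV = 1.390268
  t = 3.0000: CF_t = 1.600000, DF = 0.844840, PV = 1.351743
  t = 3.5000: CF_t = 1.600000, DF = 0.821429, PV = 1.314286
  t = 4.0000: CF_t = 1.600000, DF = 0.798667, PV = 1.277867
  t = 4.5000: CF_t = 1.600000, DF = 0.776536, PV = 1.242457
  t = 5.0000: CF_t = 1.600000, DF = 0.755018, PV = 1.208028
  t = 5.5000: CF_t = 1.600000, DF = 0.734096, PV = 1.174553
  t = 6.0000: CF_t = 1.600000, DF = 0.713754, PV = 1.142006
  t = 6.5000: CF_t = 1.600000, DF = 0.693976, PV = 1.110361
  t = 7.0000: CF_t = 1.600000, DF = 0.674745, PV = 1.079592
  t = 7.5000: CF_t = 1.600000, DF = 0.656048, PV = 1.049677
  t = 8.0000: CF_t = 1.600000, DF = 0.637869, PV = 1.020590
  t = 8.5000: CF_t = 1.600000, DF = 0.620193, PV = 0.992309
  t = 9.0000: CF_t = 1.600000, DF = 0.603007, PV = 0.964812
  t = 9.5000: CF_t = 1.600000, DF = 0.586298, PV = 0.938077
  t = 10.0000: CF_t = 101.600000, DF = 0.570051, PV = 57.917231
Price P = sum_t PV_t = 81.142609
Convexity numerator sum_t t*(t + 1/m) * CF_t / (1+y/m)^(m*t + 2):
  t = 0.5000: term = 0.735321
  t = 1.0000: term = 2.144836
  t = 1.5000: term = 4.170804
  t = 2.0000: term = 6.758716
  t = 2.5000: term = 9.857146
  t = 3.0000: term = 13.417602
  t = 3.5000: term = 17.394396
  t = 4.0000: term = 21.744505
  t = 4.5000: term = 26.427449
  t = 5.0000: term = 31.405168
  t = 5.5000: term = 36.641908
  t = 6.0000: term = 42.104106
  t = 6.5000: term = 47.760288
  t = 7.0000: term = 53.580967
  t = 7.5000: term = 59.538543
  t = 8.0000: term = 65.607210
  t = 8.5000: term = 71.762869
  t = 9.0000: term = 77.983043
  t = 9.5000: term = 84.246792
  t = 10.0000: term = 5748.949508
Convexity = (1/P) * sum = 6422.231176 / 81.142609 = 79.147457


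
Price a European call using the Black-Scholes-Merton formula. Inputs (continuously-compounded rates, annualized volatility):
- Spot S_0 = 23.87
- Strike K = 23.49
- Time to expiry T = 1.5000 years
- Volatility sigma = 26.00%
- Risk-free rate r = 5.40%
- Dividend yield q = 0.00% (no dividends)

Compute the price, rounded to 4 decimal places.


Answer: Price = 4.1153

Derivation:
d1 = (ln(S/K) + (r - q + 0.5*sigma^2) * T) / (sigma * sqrt(T)) = 0.46398248
d2 = d1 - sigma * sqrt(T) = 0.14554881
exp(-rT) = 0.92219369; exp(-qT) = 1.00000000
C = S_0 * exp(-qT) * N(d1) - K * exp(-rT) * N(d2)
N(d1) = 0.67866985; N(d2) = 0.55786121
C = 23.8700 * 1.00000000 * 0.67866985 - 23.4900 * 0.92219369 * 0.55786121 = 4.1153
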